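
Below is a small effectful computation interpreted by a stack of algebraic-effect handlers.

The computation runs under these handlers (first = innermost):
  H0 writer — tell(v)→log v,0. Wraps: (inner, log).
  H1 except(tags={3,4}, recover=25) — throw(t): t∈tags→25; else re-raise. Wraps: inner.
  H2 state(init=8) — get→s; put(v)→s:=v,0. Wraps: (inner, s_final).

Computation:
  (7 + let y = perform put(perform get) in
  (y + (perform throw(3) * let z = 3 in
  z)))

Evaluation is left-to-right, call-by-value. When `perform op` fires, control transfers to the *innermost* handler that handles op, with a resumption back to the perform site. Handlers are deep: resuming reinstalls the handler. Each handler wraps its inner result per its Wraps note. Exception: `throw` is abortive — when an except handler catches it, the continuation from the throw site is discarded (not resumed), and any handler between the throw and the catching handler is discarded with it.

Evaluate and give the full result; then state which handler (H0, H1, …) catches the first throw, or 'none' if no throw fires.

Evaluation trace:
get @ H2 ⇒ 8
put(8) @ H2 ⇒ s:=8
throw(3) @ H1 caught ⇒ 25
H2 returns (25, 8)
= (25, 8)

Answer: (25, 8) ; first throw caught by: H1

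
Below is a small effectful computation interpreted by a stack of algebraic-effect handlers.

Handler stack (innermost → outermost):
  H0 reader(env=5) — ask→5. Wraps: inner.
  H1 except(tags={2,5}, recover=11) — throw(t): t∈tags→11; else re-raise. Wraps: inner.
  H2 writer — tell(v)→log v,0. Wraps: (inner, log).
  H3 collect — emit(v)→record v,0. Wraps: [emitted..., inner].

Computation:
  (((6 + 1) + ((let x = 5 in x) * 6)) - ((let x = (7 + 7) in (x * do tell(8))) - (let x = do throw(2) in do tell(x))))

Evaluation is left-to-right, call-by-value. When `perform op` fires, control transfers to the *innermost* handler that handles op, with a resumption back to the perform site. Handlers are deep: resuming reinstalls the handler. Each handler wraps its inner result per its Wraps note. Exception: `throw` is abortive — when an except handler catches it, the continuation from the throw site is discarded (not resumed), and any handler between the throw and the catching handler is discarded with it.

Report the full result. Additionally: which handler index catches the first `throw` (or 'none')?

Answer: [(11, (8))] ; first throw caught by: H1

Step-by-step:
tell(8) @ H2 ⇒ log+=8
throw(2) @ H1 caught ⇒ 11
H2 returns (11, (8))
H3 returns [(11, (8))]
= [(11, (8))]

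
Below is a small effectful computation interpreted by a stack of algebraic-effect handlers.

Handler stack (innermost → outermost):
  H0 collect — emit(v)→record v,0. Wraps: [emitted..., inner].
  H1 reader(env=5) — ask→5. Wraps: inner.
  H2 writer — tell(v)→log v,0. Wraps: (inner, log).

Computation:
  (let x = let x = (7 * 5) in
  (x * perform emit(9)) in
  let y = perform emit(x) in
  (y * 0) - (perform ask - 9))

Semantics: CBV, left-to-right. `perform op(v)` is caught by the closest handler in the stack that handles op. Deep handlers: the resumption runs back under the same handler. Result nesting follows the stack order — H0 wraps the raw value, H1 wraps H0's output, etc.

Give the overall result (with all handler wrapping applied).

Step-by-step:
emit(9) @ H0 ⇒ out+=9
emit(0) @ H0 ⇒ out+=0
ask @ H1 ⇒ 5
H0 returns [9, 0, 4]
H1 returns [9, 0, 4]
H2 returns ([9, 0, 4], ())
= ([9, 0, 4], ())

Answer: ([9, 0, 4], ())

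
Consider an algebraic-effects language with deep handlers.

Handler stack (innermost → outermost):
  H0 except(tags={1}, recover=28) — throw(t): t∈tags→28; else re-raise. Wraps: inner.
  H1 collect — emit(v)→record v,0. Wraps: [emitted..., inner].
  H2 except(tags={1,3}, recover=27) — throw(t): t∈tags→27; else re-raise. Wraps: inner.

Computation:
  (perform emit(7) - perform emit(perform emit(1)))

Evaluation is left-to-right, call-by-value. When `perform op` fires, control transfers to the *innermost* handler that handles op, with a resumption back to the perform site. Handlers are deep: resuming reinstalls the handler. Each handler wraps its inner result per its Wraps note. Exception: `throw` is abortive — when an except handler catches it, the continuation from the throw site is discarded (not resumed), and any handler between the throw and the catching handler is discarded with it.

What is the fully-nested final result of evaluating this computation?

Answer: [7, 1, 0, 0]

Evaluation trace:
emit(7) @ H1 ⇒ out+=7
emit(1) @ H1 ⇒ out+=1
emit(0) @ H1 ⇒ out+=0
H0 returns 0
H1 returns [7, 1, 0, 0]
H2 returns [7, 1, 0, 0]
= [7, 1, 0, 0]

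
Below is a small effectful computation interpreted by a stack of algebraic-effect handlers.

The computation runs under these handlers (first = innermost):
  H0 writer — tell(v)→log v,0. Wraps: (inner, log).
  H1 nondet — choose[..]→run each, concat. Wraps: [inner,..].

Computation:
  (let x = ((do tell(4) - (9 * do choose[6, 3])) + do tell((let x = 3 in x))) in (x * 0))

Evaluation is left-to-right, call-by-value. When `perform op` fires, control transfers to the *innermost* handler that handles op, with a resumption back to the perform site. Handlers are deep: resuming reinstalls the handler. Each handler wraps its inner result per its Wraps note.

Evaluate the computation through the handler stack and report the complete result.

Step-by-step:
tell(4) @ H0 ⇒ log+=4
choose[6, 3] @ H1
  branch[0] choose=6:
    tell(3) @ H0 ⇒ log+=3
    H0 returns (0, (4, 3))
    H1 returns [(0, (4, 3))]
  branch[1] choose=3:
    tell(3) @ H0 ⇒ log+=3
    H0 returns (0, (4, 3))
    H1 returns [(0, (4, 3))]
= [(0, (4, 3)), (0, (4, 3))]

Answer: [(0, (4, 3)), (0, (4, 3))]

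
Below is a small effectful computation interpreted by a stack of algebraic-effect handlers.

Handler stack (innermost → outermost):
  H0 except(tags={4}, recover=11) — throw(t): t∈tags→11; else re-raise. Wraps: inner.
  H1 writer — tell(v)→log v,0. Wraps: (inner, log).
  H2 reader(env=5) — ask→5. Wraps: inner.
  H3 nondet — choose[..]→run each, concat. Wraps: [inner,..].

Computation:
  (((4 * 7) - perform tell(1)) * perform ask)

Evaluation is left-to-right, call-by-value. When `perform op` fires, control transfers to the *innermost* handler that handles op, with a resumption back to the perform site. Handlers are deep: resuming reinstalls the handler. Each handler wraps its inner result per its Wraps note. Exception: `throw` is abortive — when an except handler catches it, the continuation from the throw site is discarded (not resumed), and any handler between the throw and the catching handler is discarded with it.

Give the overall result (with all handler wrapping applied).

Working:
tell(1) @ H1 ⇒ log+=1
ask @ H2 ⇒ 5
H0 returns 140
H1 returns (140, (1))
H2 returns (140, (1))
H3 returns [(140, (1))]
= [(140, (1))]

Answer: [(140, (1))]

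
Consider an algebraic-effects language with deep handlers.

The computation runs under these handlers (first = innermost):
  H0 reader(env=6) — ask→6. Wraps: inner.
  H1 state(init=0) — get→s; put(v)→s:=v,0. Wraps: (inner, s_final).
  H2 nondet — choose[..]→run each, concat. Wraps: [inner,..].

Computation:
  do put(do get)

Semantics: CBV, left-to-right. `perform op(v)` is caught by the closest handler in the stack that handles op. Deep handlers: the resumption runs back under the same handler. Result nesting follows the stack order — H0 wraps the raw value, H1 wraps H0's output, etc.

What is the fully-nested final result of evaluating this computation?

Answer: [(0, 0)]

Evaluation trace:
get @ H1 ⇒ 0
put(0) @ H1 ⇒ s:=0
H0 returns 0
H1 returns (0, 0)
H2 returns [(0, 0)]
= [(0, 0)]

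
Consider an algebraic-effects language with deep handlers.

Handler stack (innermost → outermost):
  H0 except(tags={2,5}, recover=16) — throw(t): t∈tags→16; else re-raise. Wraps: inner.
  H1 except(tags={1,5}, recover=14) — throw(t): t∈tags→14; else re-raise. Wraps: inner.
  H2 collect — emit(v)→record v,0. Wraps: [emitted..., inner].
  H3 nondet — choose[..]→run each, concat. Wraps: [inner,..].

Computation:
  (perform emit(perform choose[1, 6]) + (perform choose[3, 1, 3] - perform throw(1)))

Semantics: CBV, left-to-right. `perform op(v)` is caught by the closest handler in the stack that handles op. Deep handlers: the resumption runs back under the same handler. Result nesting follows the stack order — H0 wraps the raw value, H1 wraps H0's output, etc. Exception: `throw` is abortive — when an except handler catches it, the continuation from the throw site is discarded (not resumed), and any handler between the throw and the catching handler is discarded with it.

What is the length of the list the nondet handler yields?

Answer: 6

Evaluation trace:
choose[1, 6] @ H3
  branch[0] choose=1:
    emit(1) @ H2 ⇒ out+=1
    choose[3, 1, 3] @ H3
      branch[0] choose=3:
        throw(1) @ H0 re-raised
        throw(1) @ H1 caught ⇒ 14
        H2 returns [1, 14]
        H3 returns [[1, 14]]
      branch[1] choose=1:
        throw(1) @ H0 re-raised
        throw(1) @ H1 caught ⇒ 14
        H2 returns [1, 14]
        H3 returns [[1, 14]]
      branch[2] choose=3:
        throw(1) @ H0 re-raised
        throw(1) @ H1 caught ⇒ 14
        H2 returns [1, 14]
        H3 returns [[1, 14]]
  branch[1] choose=6:
    emit(6) @ H2 ⇒ out+=6
    choose[3, 1, 3] @ H3
      branch[0] choose=3:
        throw(1) @ H0 re-raised
        throw(1) @ H1 caught ⇒ 14
        H2 returns [6, 14]
        H3 returns [[6, 14]]
      branch[1] choose=1:
        throw(1) @ H0 re-raised
        throw(1) @ H1 caught ⇒ 14
        H2 returns [6, 14]
        H3 returns [[6, 14]]
      branch[2] choose=3:
        throw(1) @ H0 re-raised
        throw(1) @ H1 caught ⇒ 14
        H2 returns [6, 14]
        H3 returns [[6, 14]]
= [[1, 14], [1, 14], [1, 14], [6, 14], [6, 14], [6, 14]]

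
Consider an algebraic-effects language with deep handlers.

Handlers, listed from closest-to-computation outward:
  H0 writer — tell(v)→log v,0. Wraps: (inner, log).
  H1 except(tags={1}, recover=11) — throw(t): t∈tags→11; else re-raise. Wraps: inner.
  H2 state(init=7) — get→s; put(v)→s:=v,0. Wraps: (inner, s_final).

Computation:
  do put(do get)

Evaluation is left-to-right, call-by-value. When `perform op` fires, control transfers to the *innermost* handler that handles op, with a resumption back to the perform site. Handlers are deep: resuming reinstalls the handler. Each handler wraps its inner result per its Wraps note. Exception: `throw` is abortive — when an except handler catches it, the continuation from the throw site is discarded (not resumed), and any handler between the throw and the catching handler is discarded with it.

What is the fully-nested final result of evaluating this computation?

Answer: ((0, ()), 7)

Evaluation trace:
get @ H2 ⇒ 7
put(7) @ H2 ⇒ s:=7
H0 returns (0, ())
H1 returns (0, ())
H2 returns ((0, ()), 7)
= ((0, ()), 7)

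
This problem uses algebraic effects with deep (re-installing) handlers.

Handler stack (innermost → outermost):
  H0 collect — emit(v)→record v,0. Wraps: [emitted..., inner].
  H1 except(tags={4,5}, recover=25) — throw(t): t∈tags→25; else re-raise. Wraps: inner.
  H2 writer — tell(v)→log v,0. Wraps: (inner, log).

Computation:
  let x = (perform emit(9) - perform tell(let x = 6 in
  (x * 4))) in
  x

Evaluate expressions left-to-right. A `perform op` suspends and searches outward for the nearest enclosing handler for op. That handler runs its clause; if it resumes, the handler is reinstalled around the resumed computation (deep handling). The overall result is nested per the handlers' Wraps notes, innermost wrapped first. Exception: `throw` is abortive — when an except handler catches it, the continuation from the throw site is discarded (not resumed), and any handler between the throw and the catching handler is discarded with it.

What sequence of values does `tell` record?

Evaluation trace:
emit(9) @ H0 ⇒ out+=9
tell(24) @ H2 ⇒ log+=24
H0 returns [9, 0]
H1 returns [9, 0]
H2 returns ([9, 0], (24))
= ([9, 0], (24))

Answer: (24)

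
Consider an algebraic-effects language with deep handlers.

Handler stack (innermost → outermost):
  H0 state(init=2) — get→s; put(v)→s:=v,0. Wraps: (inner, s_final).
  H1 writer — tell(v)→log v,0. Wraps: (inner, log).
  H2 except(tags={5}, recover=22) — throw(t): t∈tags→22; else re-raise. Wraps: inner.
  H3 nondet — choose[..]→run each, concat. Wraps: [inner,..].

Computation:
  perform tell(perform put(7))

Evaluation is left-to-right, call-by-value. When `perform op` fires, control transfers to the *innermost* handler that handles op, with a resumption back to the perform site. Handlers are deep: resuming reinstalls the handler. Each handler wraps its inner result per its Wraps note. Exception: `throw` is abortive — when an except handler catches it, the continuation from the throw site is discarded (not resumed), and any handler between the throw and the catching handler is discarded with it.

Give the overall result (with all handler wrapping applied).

Answer: [((0, 7), (0))]

Working:
put(7) @ H0 ⇒ s:=7
tell(0) @ H1 ⇒ log+=0
H0 returns (0, 7)
H1 returns ((0, 7), (0))
H2 returns ((0, 7), (0))
H3 returns [((0, 7), (0))]
= [((0, 7), (0))]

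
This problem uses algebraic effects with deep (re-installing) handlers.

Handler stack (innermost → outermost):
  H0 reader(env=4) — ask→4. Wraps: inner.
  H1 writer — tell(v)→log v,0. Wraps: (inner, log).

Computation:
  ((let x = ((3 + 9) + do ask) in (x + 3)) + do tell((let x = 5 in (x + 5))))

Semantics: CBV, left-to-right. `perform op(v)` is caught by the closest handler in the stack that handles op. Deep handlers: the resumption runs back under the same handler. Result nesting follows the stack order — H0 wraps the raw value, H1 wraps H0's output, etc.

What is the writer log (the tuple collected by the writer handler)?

Working:
ask @ H0 ⇒ 4
tell(10) @ H1 ⇒ log+=10
H0 returns 19
H1 returns (19, (10))
= (19, (10))

Answer: (10)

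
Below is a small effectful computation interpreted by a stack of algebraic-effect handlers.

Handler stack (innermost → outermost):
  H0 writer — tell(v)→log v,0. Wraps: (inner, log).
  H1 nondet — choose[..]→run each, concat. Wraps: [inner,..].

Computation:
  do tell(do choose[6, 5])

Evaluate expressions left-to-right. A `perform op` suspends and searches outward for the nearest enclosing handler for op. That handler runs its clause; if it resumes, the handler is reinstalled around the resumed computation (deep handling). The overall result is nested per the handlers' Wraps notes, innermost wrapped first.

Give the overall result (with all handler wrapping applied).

Evaluation trace:
choose[6, 5] @ H1
  branch[0] choose=6:
    tell(6) @ H0 ⇒ log+=6
    H0 returns (0, (6))
    H1 returns [(0, (6))]
  branch[1] choose=5:
    tell(5) @ H0 ⇒ log+=5
    H0 returns (0, (5))
    H1 returns [(0, (5))]
= [(0, (6)), (0, (5))]

Answer: [(0, (6)), (0, (5))]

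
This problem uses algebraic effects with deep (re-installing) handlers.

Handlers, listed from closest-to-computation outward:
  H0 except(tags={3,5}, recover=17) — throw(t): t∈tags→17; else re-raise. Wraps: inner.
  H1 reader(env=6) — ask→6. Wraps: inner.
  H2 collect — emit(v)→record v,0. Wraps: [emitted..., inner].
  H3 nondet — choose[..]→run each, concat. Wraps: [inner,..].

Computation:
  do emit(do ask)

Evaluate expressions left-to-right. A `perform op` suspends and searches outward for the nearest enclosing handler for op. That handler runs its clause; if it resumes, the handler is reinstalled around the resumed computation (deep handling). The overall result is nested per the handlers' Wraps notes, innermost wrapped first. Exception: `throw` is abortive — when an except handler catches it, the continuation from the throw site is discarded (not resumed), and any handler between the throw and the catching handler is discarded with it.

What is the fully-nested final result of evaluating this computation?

Step-by-step:
ask @ H1 ⇒ 6
emit(6) @ H2 ⇒ out+=6
H0 returns 0
H1 returns 0
H2 returns [6, 0]
H3 returns [[6, 0]]
= [[6, 0]]

Answer: [[6, 0]]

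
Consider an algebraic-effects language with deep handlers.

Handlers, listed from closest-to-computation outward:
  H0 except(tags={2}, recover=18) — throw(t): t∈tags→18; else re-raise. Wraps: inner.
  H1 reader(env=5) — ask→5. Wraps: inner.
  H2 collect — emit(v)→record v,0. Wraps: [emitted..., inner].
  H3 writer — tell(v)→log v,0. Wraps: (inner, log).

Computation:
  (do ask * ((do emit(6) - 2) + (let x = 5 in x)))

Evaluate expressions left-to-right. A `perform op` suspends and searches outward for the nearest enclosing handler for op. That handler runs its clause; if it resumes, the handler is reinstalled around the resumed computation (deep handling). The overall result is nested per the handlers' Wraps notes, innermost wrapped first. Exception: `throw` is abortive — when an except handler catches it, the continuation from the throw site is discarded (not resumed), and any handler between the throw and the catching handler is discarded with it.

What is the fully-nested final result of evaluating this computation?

Answer: ([6, 15], ())

Working:
ask @ H1 ⇒ 5
emit(6) @ H2 ⇒ out+=6
H0 returns 15
H1 returns 15
H2 returns [6, 15]
H3 returns ([6, 15], ())
= ([6, 15], ())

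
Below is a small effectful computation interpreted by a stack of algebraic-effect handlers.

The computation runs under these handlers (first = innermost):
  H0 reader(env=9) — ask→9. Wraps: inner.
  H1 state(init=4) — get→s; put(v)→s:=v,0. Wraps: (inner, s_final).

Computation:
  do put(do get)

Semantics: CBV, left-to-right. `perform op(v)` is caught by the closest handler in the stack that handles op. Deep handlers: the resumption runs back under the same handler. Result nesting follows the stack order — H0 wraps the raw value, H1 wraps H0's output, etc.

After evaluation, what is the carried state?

Answer: 4

Step-by-step:
get @ H1 ⇒ 4
put(4) @ H1 ⇒ s:=4
H0 returns 0
H1 returns (0, 4)
= (0, 4)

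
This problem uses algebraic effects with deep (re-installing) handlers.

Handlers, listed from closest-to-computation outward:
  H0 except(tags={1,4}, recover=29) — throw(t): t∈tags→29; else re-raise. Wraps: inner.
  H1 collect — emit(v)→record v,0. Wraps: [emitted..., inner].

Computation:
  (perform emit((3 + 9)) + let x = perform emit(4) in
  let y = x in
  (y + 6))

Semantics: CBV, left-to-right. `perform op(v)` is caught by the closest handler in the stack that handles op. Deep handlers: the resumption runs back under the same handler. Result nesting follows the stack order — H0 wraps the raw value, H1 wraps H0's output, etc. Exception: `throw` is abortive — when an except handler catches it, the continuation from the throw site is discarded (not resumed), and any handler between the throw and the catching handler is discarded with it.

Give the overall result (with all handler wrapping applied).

Answer: [12, 4, 6]

Step-by-step:
emit(12) @ H1 ⇒ out+=12
emit(4) @ H1 ⇒ out+=4
H0 returns 6
H1 returns [12, 4, 6]
= [12, 4, 6]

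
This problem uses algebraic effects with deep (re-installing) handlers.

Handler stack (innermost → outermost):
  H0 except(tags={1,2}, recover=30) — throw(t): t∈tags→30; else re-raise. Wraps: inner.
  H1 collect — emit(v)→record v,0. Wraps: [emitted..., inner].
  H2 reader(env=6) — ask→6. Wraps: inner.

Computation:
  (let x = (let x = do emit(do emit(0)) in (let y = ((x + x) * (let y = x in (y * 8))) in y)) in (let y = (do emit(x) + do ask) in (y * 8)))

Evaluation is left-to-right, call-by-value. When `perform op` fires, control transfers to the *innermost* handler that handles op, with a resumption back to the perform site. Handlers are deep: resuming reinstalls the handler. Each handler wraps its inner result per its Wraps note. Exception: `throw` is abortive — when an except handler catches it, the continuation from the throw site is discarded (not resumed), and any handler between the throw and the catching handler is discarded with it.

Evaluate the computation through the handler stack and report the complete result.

Step-by-step:
emit(0) @ H1 ⇒ out+=0
emit(0) @ H1 ⇒ out+=0
emit(0) @ H1 ⇒ out+=0
ask @ H2 ⇒ 6
H0 returns 48
H1 returns [0, 0, 0, 48]
H2 returns [0, 0, 0, 48]
= [0, 0, 0, 48]

Answer: [0, 0, 0, 48]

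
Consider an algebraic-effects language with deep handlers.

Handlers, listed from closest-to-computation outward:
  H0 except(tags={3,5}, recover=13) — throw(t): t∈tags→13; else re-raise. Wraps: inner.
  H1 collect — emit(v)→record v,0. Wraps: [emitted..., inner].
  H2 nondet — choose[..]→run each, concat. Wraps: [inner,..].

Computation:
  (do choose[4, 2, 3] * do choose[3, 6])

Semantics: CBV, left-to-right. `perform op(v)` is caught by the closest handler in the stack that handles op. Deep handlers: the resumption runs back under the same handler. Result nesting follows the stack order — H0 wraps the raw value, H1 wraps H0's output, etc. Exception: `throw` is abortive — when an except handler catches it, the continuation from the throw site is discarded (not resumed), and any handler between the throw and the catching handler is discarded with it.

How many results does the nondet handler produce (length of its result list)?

Answer: 6

Evaluation trace:
choose[4, 2, 3] @ H2
  branch[0] choose=4:
    choose[3, 6] @ H2
      branch[0] choose=3:
        H0 returns 12
        H1 returns [12]
        H2 returns [[12]]
      branch[1] choose=6:
        H0 returns 24
        H1 returns [24]
        H2 returns [[24]]
  branch[1] choose=2:
    choose[3, 6] @ H2
      branch[0] choose=3:
        H0 returns 6
        H1 returns [6]
        H2 returns [[6]]
      branch[1] choose=6:
        H0 returns 12
        H1 returns [12]
        H2 returns [[12]]
  branch[2] choose=3:
    choose[3, 6] @ H2
      branch[0] choose=3:
        H0 returns 9
        H1 returns [9]
        H2 returns [[9]]
      branch[1] choose=6:
        H0 returns 18
        H1 returns [18]
        H2 returns [[18]]
= [[12], [24], [6], [12], [9], [18]]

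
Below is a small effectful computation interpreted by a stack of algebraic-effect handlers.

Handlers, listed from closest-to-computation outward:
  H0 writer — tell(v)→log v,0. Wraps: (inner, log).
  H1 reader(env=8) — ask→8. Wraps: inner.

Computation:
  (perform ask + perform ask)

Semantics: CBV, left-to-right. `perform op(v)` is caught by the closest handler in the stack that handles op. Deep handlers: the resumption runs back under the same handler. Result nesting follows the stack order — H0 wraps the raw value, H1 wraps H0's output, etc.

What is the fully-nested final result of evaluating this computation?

Step-by-step:
ask @ H1 ⇒ 8
ask @ H1 ⇒ 8
H0 returns (16, ())
H1 returns (16, ())
= (16, ())

Answer: (16, ())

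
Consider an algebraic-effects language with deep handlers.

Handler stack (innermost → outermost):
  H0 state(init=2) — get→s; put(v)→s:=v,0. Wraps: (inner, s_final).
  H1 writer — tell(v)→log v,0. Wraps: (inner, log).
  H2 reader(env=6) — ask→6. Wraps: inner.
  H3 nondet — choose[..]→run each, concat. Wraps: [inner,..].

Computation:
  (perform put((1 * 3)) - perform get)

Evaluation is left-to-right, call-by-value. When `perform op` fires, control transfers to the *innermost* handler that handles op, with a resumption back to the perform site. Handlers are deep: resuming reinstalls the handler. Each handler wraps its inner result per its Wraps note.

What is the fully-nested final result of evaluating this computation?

Answer: [((-3, 3), ())]

Step-by-step:
put(3) @ H0 ⇒ s:=3
get @ H0 ⇒ 3
H0 returns (-3, 3)
H1 returns ((-3, 3), ())
H2 returns ((-3, 3), ())
H3 returns [((-3, 3), ())]
= [((-3, 3), ())]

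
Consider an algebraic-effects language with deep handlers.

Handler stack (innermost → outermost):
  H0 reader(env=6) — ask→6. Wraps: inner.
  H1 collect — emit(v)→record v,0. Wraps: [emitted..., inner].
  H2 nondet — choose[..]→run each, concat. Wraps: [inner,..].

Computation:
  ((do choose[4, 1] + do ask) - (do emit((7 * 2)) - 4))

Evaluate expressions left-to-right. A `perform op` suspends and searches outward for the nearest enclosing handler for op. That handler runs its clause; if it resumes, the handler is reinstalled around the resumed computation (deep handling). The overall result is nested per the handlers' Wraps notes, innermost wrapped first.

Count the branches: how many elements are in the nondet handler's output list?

Answer: 2

Step-by-step:
choose[4, 1] @ H2
  branch[0] choose=4:
    ask @ H0 ⇒ 6
    emit(14) @ H1 ⇒ out+=14
    H0 returns 14
    H1 returns [14, 14]
    H2 returns [[14, 14]]
  branch[1] choose=1:
    ask @ H0 ⇒ 6
    emit(14) @ H1 ⇒ out+=14
    H0 returns 11
    H1 returns [14, 11]
    H2 returns [[14, 11]]
= [[14, 14], [14, 11]]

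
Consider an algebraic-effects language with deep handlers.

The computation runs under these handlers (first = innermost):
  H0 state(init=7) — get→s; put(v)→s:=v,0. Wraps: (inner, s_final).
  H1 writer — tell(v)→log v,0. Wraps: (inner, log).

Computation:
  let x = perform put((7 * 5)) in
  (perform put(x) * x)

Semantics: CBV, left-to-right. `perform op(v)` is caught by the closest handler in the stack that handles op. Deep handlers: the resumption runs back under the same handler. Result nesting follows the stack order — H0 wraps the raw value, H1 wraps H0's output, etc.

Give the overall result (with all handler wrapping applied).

Answer: ((0, 0), ())

Evaluation trace:
put(35) @ H0 ⇒ s:=35
put(0) @ H0 ⇒ s:=0
H0 returns (0, 0)
H1 returns ((0, 0), ())
= ((0, 0), ())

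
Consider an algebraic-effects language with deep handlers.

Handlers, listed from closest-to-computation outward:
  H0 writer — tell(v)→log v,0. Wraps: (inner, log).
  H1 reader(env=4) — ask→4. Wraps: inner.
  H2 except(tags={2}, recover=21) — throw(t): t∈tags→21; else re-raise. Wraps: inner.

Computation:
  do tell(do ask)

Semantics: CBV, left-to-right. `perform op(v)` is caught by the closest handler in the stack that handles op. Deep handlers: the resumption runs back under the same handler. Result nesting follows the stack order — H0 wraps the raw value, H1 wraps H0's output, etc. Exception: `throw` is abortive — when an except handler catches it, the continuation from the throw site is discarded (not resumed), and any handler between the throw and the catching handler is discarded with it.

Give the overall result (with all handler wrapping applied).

Answer: (0, (4))

Working:
ask @ H1 ⇒ 4
tell(4) @ H0 ⇒ log+=4
H0 returns (0, (4))
H1 returns (0, (4))
H2 returns (0, (4))
= (0, (4))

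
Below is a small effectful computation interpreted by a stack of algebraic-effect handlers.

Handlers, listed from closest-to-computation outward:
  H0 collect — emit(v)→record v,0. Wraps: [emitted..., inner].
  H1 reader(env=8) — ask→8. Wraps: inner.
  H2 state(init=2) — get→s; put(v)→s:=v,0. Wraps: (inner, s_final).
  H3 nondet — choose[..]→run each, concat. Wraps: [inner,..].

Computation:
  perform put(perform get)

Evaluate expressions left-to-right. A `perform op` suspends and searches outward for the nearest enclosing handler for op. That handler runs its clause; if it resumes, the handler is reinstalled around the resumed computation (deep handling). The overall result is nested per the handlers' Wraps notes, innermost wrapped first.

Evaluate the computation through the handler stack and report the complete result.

Answer: [([0], 2)]

Working:
get @ H2 ⇒ 2
put(2) @ H2 ⇒ s:=2
H0 returns [0]
H1 returns [0]
H2 returns ([0], 2)
H3 returns [([0], 2)]
= [([0], 2)]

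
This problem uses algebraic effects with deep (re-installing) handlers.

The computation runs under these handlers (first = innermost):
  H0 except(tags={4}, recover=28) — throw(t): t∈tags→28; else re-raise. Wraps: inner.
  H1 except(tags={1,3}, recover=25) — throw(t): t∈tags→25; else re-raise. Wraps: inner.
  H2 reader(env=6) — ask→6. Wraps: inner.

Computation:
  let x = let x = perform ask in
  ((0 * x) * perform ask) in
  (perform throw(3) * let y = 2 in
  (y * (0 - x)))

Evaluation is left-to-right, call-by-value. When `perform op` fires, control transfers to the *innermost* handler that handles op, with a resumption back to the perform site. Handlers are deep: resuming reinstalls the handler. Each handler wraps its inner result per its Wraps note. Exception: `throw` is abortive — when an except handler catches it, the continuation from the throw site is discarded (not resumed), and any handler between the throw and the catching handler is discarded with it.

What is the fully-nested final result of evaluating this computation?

Answer: 25

Step-by-step:
ask @ H2 ⇒ 6
ask @ H2 ⇒ 6
throw(3) @ H0 re-raised
throw(3) @ H1 caught ⇒ 25
H2 returns 25
= 25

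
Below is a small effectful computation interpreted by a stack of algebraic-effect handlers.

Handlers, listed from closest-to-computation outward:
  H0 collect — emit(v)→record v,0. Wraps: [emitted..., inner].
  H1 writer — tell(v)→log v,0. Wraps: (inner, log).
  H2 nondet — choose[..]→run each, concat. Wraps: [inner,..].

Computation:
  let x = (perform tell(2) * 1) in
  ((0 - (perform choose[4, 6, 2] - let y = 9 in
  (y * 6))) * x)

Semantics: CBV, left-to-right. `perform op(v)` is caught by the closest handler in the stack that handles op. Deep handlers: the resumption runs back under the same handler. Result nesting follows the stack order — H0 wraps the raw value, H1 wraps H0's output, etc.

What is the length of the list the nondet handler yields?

Answer: 3

Working:
tell(2) @ H1 ⇒ log+=2
choose[4, 6, 2] @ H2
  branch[0] choose=4:
    H0 returns [0]
    H1 returns ([0], (2))
    H2 returns [([0], (2))]
  branch[1] choose=6:
    H0 returns [0]
    H1 returns ([0], (2))
    H2 returns [([0], (2))]
  branch[2] choose=2:
    H0 returns [0]
    H1 returns ([0], (2))
    H2 returns [([0], (2))]
= [([0], (2)), ([0], (2)), ([0], (2))]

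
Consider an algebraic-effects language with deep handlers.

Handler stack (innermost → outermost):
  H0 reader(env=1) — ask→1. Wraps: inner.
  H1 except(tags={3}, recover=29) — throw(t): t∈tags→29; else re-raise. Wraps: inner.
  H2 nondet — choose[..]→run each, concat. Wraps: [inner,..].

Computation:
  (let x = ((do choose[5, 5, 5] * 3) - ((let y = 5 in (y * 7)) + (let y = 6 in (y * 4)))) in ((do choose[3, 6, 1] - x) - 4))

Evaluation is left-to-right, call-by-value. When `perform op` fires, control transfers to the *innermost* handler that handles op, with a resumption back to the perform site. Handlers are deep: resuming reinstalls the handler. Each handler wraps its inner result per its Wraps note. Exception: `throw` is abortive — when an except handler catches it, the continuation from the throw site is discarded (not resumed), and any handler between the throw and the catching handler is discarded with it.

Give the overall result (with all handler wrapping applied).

Answer: [43, 46, 41, 43, 46, 41, 43, 46, 41]

Working:
choose[5, 5, 5] @ H2
  branch[0] choose=5:
    choose[3, 6, 1] @ H2
      branch[0] choose=3:
        H0 returns 43
        H1 returns 43
        H2 returns [43]
      branch[1] choose=6:
        H0 returns 46
        H1 returns 46
        H2 returns [46]
      branch[2] choose=1:
        H0 returns 41
        H1 returns 41
        H2 returns [41]
  branch[1] choose=5:
    choose[3, 6, 1] @ H2
      branch[0] choose=3:
        H0 returns 43
        H1 returns 43
        H2 returns [43]
      branch[1] choose=6:
        H0 returns 46
        H1 returns 46
        H2 returns [46]
      branch[2] choose=1:
        H0 returns 41
        H1 returns 41
        H2 returns [41]
  branch[2] choose=5:
    choose[3, 6, 1] @ H2
      branch[0] choose=3:
        H0 returns 43
        H1 returns 43
        H2 returns [43]
      branch[1] choose=6:
        H0 returns 46
        H1 returns 46
        H2 returns [46]
      branch[2] choose=1:
        H0 returns 41
        H1 returns 41
        H2 returns [41]
= [43, 46, 41, 43, 46, 41, 43, 46, 41]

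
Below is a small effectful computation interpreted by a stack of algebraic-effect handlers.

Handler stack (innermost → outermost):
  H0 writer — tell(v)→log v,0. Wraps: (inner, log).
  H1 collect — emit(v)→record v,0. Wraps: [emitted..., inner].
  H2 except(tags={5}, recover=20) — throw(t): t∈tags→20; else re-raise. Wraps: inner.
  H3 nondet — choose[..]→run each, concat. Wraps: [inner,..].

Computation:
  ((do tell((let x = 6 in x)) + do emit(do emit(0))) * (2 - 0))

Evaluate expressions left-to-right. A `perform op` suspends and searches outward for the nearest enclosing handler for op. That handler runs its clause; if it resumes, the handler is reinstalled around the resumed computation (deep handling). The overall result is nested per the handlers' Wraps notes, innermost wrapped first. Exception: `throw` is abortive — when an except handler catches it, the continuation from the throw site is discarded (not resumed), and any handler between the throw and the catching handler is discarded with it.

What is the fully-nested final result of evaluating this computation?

Working:
tell(6) @ H0 ⇒ log+=6
emit(0) @ H1 ⇒ out+=0
emit(0) @ H1 ⇒ out+=0
H0 returns (0, (6))
H1 returns [0, 0, (0, (6))]
H2 returns [0, 0, (0, (6))]
H3 returns [[0, 0, (0, (6))]]
= [[0, 0, (0, (6))]]

Answer: [[0, 0, (0, (6))]]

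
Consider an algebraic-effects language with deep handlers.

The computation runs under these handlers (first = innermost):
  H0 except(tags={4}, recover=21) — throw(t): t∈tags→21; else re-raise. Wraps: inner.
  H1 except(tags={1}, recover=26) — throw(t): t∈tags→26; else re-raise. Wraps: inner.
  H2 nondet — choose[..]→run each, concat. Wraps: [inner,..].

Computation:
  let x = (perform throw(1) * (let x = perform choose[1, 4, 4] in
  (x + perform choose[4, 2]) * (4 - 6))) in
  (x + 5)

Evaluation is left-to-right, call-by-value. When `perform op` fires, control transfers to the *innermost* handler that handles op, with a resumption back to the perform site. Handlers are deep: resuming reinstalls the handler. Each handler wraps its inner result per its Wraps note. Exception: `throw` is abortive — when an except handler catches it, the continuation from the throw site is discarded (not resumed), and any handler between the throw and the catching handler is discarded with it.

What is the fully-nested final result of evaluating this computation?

Answer: [26]

Step-by-step:
throw(1) @ H0 re-raised
throw(1) @ H1 caught ⇒ 26
H2 returns [26]
= [26]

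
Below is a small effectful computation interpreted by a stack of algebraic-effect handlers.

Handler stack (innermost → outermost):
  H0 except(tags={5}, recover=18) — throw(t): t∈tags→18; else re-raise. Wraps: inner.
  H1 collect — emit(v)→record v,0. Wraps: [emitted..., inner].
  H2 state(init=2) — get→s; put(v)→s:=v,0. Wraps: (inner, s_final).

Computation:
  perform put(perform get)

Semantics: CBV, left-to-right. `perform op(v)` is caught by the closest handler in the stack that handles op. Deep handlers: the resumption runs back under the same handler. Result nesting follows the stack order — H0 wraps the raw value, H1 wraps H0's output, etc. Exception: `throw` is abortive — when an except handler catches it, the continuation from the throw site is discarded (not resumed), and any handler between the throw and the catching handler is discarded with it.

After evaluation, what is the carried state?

Answer: 2

Evaluation trace:
get @ H2 ⇒ 2
put(2) @ H2 ⇒ s:=2
H0 returns 0
H1 returns [0]
H2 returns ([0], 2)
= ([0], 2)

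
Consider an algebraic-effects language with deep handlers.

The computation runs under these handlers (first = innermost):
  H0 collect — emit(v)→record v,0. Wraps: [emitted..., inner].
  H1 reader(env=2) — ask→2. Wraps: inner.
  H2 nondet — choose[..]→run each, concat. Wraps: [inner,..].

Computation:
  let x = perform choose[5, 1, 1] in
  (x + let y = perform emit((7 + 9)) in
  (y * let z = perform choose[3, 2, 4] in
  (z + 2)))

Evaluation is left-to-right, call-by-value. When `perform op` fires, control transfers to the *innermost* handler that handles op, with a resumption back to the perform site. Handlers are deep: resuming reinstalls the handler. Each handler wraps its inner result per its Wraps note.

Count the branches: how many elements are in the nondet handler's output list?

Answer: 9

Working:
choose[5, 1, 1] @ H2
  branch[0] choose=5:
    emit(16) @ H0 ⇒ out+=16
    choose[3, 2, 4] @ H2
      branch[0] choose=3:
        H0 returns [16, 5]
        H1 returns [16, 5]
        H2 returns [[16, 5]]
      branch[1] choose=2:
        H0 returns [16, 5]
        H1 returns [16, 5]
        H2 returns [[16, 5]]
      branch[2] choose=4:
        H0 returns [16, 5]
        H1 returns [16, 5]
        H2 returns [[16, 5]]
  branch[1] choose=1:
    emit(16) @ H0 ⇒ out+=16
    choose[3, 2, 4] @ H2
      branch[0] choose=3:
        H0 returns [16, 1]
        H1 returns [16, 1]
        H2 returns [[16, 1]]
      branch[1] choose=2:
        H0 returns [16, 1]
        H1 returns [16, 1]
        H2 returns [[16, 1]]
      branch[2] choose=4:
        H0 returns [16, 1]
        H1 returns [16, 1]
        H2 returns [[16, 1]]
  branch[2] choose=1:
    emit(16) @ H0 ⇒ out+=16
    choose[3, 2, 4] @ H2
      branch[0] choose=3:
        H0 returns [16, 1]
        H1 returns [16, 1]
        H2 returns [[16, 1]]
      branch[1] choose=2:
        H0 returns [16, 1]
        H1 returns [16, 1]
        H2 returns [[16, 1]]
      branch[2] choose=4:
        H0 returns [16, 1]
        H1 returns [16, 1]
        H2 returns [[16, 1]]
= [[16, 5], [16, 5], [16, 5], [16, 1], [16, 1], [16, 1], [16, 1], [16, 1], [16, 1]]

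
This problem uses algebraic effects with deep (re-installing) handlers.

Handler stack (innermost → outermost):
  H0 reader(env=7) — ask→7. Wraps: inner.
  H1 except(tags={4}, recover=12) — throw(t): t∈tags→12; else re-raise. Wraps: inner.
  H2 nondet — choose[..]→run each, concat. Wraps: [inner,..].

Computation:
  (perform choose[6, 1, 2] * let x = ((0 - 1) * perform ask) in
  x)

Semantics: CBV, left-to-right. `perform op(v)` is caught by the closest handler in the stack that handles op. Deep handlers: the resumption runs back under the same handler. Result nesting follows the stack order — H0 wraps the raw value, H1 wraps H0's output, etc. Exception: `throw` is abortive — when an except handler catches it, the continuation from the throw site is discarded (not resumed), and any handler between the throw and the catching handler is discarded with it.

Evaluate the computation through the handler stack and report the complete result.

Answer: [-42, -7, -14]

Step-by-step:
choose[6, 1, 2] @ H2
  branch[0] choose=6:
    ask @ H0 ⇒ 7
    H0 returns -42
    H1 returns -42
    H2 returns [-42]
  branch[1] choose=1:
    ask @ H0 ⇒ 7
    H0 returns -7
    H1 returns -7
    H2 returns [-7]
  branch[2] choose=2:
    ask @ H0 ⇒ 7
    H0 returns -14
    H1 returns -14
    H2 returns [-14]
= [-42, -7, -14]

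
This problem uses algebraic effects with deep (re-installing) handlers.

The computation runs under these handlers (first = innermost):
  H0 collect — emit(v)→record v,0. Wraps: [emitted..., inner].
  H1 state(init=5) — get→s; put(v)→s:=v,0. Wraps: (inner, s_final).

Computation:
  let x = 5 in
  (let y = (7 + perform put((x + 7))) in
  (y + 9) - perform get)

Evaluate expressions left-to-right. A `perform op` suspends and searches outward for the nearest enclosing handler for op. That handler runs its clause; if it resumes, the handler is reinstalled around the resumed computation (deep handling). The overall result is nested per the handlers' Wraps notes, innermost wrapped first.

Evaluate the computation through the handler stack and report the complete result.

Answer: ([4], 12)

Working:
put(12) @ H1 ⇒ s:=12
get @ H1 ⇒ 12
H0 returns [4]
H1 returns ([4], 12)
= ([4], 12)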